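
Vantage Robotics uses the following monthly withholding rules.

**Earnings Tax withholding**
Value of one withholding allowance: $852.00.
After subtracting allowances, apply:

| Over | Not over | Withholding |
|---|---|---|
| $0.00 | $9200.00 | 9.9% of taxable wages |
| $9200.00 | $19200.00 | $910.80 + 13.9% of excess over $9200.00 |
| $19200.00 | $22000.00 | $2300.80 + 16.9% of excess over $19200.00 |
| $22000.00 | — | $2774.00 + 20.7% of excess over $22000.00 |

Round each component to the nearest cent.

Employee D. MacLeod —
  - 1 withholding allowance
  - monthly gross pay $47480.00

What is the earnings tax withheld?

$7872.00

Earnings Tax: taxable = $47480.00 − 1×$852.00 = $46628.00
  $2774.00 + 20.7% × ($46628.00 − $22000.00) = $2774.00 + 20.7% × $24628.00 = $7872.00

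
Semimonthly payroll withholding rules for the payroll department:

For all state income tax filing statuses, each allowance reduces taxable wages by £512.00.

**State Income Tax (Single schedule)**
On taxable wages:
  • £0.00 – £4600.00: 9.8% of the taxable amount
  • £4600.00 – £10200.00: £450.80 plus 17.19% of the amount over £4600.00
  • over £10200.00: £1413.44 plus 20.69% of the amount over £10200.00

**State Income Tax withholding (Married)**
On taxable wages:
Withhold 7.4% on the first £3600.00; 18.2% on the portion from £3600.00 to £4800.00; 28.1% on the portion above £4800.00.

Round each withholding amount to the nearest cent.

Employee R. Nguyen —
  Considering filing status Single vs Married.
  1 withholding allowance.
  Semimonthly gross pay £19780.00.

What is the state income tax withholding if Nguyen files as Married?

£4550.31

State Income Tax (Married): taxable = £19780.00 − 1×£512.00 = £19268.00
  £484.80 + 28.1% × (£19268.00 − £4800.00) = £484.80 + 28.1% × £14468.00 = £4550.31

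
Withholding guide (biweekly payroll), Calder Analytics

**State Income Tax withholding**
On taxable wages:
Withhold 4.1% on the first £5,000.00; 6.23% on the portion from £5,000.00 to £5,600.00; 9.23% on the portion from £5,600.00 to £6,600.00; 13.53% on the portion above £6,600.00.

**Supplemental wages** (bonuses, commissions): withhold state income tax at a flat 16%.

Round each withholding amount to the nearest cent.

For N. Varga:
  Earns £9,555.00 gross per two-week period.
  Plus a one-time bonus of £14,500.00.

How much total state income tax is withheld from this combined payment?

£3,054.49

State Income Tax: taxable = £9,555.00
  £334.68 + 13.53% × (£9,555.00 − £6,600.00) = £334.68 + 13.53% × £2,955.00 = £734.49
Supplemental (16% flat on bonus): 16% × £14,500.00 = £2,320.00
Total state income tax: £734.49 + £2,320.00 = £3,054.49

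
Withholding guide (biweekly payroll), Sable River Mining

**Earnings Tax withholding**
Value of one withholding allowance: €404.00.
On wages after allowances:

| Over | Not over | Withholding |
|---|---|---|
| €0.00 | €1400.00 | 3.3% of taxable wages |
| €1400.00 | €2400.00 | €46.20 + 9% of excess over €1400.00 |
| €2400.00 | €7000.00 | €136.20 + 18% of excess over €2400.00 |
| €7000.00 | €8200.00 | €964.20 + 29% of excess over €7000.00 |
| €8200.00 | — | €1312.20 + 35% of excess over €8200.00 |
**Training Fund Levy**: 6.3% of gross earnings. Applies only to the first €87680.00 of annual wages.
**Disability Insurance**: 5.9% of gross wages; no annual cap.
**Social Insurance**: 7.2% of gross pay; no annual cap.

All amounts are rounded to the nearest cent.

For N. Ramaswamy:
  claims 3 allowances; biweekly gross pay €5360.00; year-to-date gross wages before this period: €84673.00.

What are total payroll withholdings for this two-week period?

Earnings Tax: taxable = €5360.00 − 3×€404.00 = €4148.00
  €136.20 + 18% × (€4148.00 − €2400.00) = €136.20 + 18% × €1748.00 = €450.84
Training Fund Levy: cap €87680.00 − YTD €84673.00 = €3007.00 subject; 6.3% × €3007.00 = €189.44
Disability Insurance: 5.9% × €5360.00 = €316.24
Social Insurance: 7.2% × €5360.00 = €385.92
Total: €450.84 + €189.44 + €316.24 + €385.92 = €1342.44

€1342.44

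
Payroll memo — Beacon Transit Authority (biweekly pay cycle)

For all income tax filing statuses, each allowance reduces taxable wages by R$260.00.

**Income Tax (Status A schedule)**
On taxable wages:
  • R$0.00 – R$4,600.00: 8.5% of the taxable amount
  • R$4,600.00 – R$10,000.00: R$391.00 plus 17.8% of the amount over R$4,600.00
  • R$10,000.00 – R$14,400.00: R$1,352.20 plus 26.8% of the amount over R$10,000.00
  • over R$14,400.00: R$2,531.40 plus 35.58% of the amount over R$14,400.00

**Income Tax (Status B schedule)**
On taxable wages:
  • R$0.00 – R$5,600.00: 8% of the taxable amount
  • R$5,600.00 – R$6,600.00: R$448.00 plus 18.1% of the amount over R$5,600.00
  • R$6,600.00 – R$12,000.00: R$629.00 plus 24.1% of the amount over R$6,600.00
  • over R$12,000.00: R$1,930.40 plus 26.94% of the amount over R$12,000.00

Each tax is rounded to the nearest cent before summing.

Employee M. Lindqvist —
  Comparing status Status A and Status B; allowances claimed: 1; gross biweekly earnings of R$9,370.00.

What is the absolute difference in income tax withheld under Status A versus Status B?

R$40.13

Income Tax (Status A): taxable = R$9,370.00 − 1×R$260.00 = R$9,110.00
  R$391.00 + 17.8% × (R$9,110.00 − R$4,600.00) = R$391.00 + 17.8% × R$4,510.00 = R$1,193.78
Income Tax (Status B): taxable = R$9,370.00 − 1×R$260.00 = R$9,110.00
  R$629.00 + 24.1% × (R$9,110.00 − R$6,600.00) = R$629.00 + 24.1% × R$2,510.00 = R$1,233.91
Difference: |R$1,193.78 − R$1,233.91| = R$40.13 (higher under Status B)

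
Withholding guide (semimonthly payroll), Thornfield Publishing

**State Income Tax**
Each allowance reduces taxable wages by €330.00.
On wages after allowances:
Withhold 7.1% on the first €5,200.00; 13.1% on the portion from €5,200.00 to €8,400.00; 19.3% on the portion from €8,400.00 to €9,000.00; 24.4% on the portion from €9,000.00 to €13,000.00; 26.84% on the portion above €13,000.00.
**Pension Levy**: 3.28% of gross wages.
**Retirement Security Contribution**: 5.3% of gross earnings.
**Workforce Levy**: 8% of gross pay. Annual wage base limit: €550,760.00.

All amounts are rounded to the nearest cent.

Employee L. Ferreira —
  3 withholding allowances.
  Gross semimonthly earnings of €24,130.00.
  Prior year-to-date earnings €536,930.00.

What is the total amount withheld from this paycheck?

€7,778.53

State Income Tax: taxable = €24,130.00 − 3×€330.00 = €23,140.00
  €1,880.20 + 26.84% × (€23,140.00 − €13,000.00) = €1,880.20 + 26.84% × €10,140.00 = €4,601.78
Pension Levy: 3.28% × €24,130.00 = €791.46
Retirement Security Contribution: 5.3% × €24,130.00 = €1,278.89
Workforce Levy: cap €550,760.00 − YTD €536,930.00 = €13,830.00 subject; 8% × €13,830.00 = €1,106.40
Total: €4,601.78 + €791.46 + €1,278.89 + €1,106.40 = €7,778.53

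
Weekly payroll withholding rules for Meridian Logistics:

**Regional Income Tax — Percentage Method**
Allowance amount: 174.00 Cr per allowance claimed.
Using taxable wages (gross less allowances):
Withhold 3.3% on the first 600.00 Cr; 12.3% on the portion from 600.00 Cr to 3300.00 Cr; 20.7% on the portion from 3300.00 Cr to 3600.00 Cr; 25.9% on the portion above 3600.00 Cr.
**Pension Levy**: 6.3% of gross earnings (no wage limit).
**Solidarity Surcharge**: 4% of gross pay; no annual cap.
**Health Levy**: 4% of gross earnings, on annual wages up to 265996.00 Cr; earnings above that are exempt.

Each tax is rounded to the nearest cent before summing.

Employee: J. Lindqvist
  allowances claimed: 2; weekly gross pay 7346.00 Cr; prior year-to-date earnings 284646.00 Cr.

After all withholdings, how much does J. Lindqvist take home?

5295.28 Cr

Regional Income Tax: taxable = 7346.00 Cr − 2×174.00 Cr = 6998.00 Cr
  414.00 Cr + 25.9% × (6998.00 Cr − 3600.00 Cr) = 414.00 Cr + 25.9% × 3398.00 Cr = 1294.08 Cr
Pension Levy: 6.3% × 7346.00 Cr = 462.80 Cr
Solidarity Surcharge: 4% × 7346.00 Cr = 293.84 Cr
Health Levy: YTD 284646.00 Cr ≥ cap 265996.00 Cr → 0.00 Cr
Total withheld: 1294.08 Cr + 462.80 Cr + 293.84 Cr + 0.00 Cr = 2050.72 Cr
Net pay: 7346.00 Cr − 2050.72 Cr = 5295.28 Cr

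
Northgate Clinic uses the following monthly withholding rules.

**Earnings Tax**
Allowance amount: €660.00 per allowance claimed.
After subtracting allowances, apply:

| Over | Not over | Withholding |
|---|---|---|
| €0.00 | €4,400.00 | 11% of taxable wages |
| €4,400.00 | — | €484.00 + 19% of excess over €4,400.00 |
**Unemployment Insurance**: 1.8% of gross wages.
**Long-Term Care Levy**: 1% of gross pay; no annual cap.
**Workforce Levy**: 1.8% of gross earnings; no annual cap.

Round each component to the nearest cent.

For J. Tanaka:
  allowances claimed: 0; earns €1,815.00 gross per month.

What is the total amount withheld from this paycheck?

Earnings Tax: taxable = €1,815.00
  11% × €1,815.00 = €199.65
Unemployment Insurance: 1.8% × €1,815.00 = €32.67
Long-Term Care Levy: 1% × €1,815.00 = €18.15
Workforce Levy: 1.8% × €1,815.00 = €32.67
Total: €199.65 + €32.67 + €18.15 + €32.67 = €283.14

€283.14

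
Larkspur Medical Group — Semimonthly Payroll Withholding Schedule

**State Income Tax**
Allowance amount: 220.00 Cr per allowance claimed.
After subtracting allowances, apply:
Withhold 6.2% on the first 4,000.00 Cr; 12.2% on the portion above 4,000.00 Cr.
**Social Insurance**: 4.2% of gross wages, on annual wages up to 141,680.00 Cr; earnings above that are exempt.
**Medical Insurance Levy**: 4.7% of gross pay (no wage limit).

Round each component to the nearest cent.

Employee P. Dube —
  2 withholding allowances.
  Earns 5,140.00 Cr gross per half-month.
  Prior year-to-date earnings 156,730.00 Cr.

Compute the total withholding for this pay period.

574.98 Cr

State Income Tax: taxable = 5,140.00 Cr − 2×220.00 Cr = 4,700.00 Cr
  248.00 Cr + 12.2% × (4,700.00 Cr − 4,000.00 Cr) = 248.00 Cr + 12.2% × 700.00 Cr = 333.40 Cr
Social Insurance: YTD 156,730.00 Cr ≥ cap 141,680.00 Cr → 0.00 Cr
Medical Insurance Levy: 4.7% × 5,140.00 Cr = 241.58 Cr
Total: 333.40 Cr + 0.00 Cr + 241.58 Cr = 574.98 Cr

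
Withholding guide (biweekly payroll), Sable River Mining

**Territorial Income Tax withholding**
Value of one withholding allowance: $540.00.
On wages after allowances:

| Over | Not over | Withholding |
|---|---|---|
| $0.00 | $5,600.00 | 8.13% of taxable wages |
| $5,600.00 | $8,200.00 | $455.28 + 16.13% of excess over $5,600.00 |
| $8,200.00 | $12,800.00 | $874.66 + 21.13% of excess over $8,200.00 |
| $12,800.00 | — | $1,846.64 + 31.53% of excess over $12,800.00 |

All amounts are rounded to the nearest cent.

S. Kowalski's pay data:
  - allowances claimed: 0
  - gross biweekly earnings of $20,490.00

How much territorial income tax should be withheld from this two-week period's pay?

Territorial Income Tax: taxable = $20,490.00
  $1,846.64 + 31.53% × ($20,490.00 − $12,800.00) = $1,846.64 + 31.53% × $7,690.00 = $4,271.30

$4,271.30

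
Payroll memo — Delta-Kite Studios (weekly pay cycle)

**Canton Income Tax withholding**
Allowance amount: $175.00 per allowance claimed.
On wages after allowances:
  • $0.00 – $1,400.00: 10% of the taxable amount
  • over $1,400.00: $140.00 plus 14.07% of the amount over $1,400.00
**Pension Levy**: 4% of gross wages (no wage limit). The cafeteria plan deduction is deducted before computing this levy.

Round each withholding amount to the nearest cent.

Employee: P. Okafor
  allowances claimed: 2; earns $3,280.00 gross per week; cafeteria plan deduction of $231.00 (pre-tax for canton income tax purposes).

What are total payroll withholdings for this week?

$444.73

Canton Income Tax: taxable = $3,280.00 − $231.00 − 2×$175.00 = $2,699.00
  $140.00 + 14.07% × ($2,699.00 − $1,400.00) = $140.00 + 14.07% × $1,299.00 = $322.77
Pension Levy: 4% × $3,049.00 = $121.96
Total: $322.77 + $121.96 = $444.73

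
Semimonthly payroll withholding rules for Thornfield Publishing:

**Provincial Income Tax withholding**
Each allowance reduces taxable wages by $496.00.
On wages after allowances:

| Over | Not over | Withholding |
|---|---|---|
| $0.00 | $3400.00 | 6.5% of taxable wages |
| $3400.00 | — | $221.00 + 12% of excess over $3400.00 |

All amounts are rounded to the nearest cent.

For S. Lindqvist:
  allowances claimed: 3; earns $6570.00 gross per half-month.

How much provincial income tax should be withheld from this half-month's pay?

$422.84

Provincial Income Tax: taxable = $6570.00 − 3×$496.00 = $5082.00
  $221.00 + 12% × ($5082.00 − $3400.00) = $221.00 + 12% × $1682.00 = $422.84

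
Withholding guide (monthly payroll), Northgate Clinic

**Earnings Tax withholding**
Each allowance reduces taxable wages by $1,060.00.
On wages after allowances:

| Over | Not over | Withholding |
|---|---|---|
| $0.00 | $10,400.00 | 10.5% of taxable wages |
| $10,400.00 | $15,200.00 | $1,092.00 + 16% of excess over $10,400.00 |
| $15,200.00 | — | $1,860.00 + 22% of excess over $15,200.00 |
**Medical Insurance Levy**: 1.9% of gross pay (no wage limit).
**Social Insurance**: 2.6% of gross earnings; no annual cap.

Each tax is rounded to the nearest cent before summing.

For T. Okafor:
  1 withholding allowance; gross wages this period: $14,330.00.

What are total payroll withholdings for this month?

Earnings Tax: taxable = $14,330.00 − 1×$1,060.00 = $13,270.00
  $1,092.00 + 16% × ($13,270.00 − $10,400.00) = $1,092.00 + 16% × $2,870.00 = $1,551.20
Medical Insurance Levy: 1.9% × $14,330.00 = $272.27
Social Insurance: 2.6% × $14,330.00 = $372.58
Total: $1,551.20 + $272.27 + $372.58 = $2,196.05

$2,196.05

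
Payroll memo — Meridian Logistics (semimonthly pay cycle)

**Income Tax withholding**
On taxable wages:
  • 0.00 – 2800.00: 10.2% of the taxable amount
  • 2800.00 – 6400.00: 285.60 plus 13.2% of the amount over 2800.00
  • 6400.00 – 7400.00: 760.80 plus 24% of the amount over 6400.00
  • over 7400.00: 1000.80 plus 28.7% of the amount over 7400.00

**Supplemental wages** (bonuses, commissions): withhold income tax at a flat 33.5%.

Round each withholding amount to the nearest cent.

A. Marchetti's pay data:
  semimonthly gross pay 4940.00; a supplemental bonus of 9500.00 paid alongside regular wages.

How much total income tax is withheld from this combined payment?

3750.58

Income Tax: taxable = 4940.00
  285.60 + 13.2% × (4940.00 − 2800.00) = 285.60 + 13.2% × 2140.00 = 568.08
Supplemental (33.5% flat on bonus): 33.5% × 9500.00 = 3182.50
Total income tax: 568.08 + 3182.50 = 3750.58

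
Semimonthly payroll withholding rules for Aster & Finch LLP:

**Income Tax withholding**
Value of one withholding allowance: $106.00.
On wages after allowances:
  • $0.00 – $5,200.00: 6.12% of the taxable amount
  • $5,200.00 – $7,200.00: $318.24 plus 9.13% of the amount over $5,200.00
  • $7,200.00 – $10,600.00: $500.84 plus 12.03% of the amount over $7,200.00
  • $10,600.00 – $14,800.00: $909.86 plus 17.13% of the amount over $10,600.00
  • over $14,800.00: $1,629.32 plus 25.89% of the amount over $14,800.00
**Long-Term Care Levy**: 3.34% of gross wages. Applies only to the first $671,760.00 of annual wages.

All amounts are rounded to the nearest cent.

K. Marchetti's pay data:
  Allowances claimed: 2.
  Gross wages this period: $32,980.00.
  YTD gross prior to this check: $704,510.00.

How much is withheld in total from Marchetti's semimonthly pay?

$6,281.24

Income Tax: taxable = $32,980.00 − 2×$106.00 = $32,768.00
  $1,629.32 + 25.89% × ($32,768.00 − $14,800.00) = $1,629.32 + 25.89% × $17,968.00 = $6,281.24
Long-Term Care Levy: YTD $704,510.00 ≥ cap $671,760.00 → $0.00
Total: $6,281.24 + $0.00 = $6,281.24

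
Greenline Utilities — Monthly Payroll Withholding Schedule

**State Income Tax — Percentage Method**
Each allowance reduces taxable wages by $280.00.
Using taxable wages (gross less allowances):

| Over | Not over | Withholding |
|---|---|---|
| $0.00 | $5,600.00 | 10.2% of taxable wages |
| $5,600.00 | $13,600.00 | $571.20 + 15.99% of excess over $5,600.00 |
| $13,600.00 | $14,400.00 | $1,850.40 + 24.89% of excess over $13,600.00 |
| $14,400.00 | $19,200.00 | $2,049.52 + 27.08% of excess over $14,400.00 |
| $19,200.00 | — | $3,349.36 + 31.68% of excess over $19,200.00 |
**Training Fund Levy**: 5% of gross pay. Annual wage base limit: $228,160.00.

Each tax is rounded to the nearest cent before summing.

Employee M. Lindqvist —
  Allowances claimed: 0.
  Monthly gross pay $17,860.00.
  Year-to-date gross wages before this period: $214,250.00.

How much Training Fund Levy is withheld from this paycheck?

Training Fund Levy: cap $228,160.00 − YTD $214,250.00 = $13,910.00 subject; 5% × $13,910.00 = $695.50

$695.50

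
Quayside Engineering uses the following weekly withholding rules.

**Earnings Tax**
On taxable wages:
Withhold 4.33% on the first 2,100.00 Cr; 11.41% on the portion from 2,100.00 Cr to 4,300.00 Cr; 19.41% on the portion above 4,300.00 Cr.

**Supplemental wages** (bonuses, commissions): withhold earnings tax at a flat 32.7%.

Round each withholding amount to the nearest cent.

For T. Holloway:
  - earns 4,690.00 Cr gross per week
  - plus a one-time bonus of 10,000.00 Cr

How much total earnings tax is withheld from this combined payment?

Earnings Tax: taxable = 4,690.00 Cr
  341.95 Cr + 19.41% × (4,690.00 Cr − 4,300.00 Cr) = 341.95 Cr + 19.41% × 390.00 Cr = 417.65 Cr
Supplemental (32.7% flat on bonus): 32.7% × 10,000.00 Cr = 3,270.00 Cr
Total earnings tax: 417.65 Cr + 3,270.00 Cr = 3,687.65 Cr

3,687.65 Cr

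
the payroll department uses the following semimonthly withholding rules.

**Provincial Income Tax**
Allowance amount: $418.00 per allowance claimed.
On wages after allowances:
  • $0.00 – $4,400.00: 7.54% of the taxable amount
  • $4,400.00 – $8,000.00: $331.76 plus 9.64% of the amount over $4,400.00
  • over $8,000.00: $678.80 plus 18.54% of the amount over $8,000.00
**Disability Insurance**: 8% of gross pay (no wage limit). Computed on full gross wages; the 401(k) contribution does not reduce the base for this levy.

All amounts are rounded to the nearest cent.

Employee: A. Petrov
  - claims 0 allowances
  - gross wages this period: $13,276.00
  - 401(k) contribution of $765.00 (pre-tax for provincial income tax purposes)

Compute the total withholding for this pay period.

Provincial Income Tax: taxable = $13,276.00 − $765.00 = $12,511.00
  $678.80 + 18.54% × ($12,511.00 − $8,000.00) = $678.80 + 18.54% × $4,511.00 = $1,515.14
Disability Insurance: 8% × $13,276.00 = $1,062.08
Total: $1,515.14 + $1,062.08 = $2,577.22

$2,577.22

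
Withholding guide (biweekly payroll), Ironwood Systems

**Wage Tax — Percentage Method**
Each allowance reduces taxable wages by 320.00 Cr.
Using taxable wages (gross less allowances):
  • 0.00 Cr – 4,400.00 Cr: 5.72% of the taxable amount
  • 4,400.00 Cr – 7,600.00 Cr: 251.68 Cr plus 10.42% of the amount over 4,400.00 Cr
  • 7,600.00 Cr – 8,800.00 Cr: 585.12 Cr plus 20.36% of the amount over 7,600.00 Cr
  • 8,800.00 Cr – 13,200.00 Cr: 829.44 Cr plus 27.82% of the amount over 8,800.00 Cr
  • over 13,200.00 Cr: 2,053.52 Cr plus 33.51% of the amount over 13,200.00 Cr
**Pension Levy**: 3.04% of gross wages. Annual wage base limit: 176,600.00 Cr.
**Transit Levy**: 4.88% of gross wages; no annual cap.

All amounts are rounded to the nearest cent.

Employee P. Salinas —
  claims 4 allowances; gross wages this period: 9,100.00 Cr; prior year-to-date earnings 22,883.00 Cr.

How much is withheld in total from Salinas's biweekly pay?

1,350.63 Cr

Wage Tax: taxable = 9,100.00 Cr − 4×320.00 Cr = 7,820.00 Cr
  585.12 Cr + 20.36% × (7,820.00 Cr − 7,600.00 Cr) = 585.12 Cr + 20.36% × 220.00 Cr = 629.91 Cr
Pension Levy: 3.04% × 9,100.00 Cr = 276.64 Cr
Transit Levy: 4.88% × 9,100.00 Cr = 444.08 Cr
Total: 629.91 Cr + 276.64 Cr + 444.08 Cr = 1,350.63 Cr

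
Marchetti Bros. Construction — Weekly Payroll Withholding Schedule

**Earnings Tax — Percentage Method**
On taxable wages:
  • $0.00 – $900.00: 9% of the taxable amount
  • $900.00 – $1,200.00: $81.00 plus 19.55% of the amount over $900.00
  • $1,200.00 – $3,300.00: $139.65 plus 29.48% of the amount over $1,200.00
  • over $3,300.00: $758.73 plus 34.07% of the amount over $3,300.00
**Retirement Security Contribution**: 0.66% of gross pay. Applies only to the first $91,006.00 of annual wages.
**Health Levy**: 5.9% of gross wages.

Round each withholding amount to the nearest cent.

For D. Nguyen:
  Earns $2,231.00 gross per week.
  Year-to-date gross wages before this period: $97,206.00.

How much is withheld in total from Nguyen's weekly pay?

$575.22

Earnings Tax: taxable = $2,231.00
  $139.65 + 29.48% × ($2,231.00 − $1,200.00) = $139.65 + 29.48% × $1,031.00 = $443.59
Retirement Security Contribution: YTD $97,206.00 ≥ cap $91,006.00 → $0.00
Health Levy: 5.9% × $2,231.00 = $131.63
Total: $443.59 + $0.00 + $131.63 = $575.22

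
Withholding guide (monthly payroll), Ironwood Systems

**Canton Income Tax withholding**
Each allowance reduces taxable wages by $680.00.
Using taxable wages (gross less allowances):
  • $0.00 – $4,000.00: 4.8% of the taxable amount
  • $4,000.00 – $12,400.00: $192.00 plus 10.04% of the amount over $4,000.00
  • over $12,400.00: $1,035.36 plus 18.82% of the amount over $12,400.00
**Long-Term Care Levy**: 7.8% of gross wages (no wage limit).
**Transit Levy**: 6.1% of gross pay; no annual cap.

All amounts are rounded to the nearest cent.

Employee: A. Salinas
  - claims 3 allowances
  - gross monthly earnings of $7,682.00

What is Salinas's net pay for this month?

$6,257.34

Canton Income Tax: taxable = $7,682.00 − 3×$680.00 = $5,642.00
  $192.00 + 10.04% × ($5,642.00 − $4,000.00) = $192.00 + 10.04% × $1,642.00 = $356.86
Long-Term Care Levy: 7.8% × $7,682.00 = $599.20
Transit Levy: 6.1% × $7,682.00 = $468.60
Total withheld: $356.86 + $599.20 + $468.60 = $1,424.66
Net pay: $7,682.00 − $1,424.66 = $6,257.34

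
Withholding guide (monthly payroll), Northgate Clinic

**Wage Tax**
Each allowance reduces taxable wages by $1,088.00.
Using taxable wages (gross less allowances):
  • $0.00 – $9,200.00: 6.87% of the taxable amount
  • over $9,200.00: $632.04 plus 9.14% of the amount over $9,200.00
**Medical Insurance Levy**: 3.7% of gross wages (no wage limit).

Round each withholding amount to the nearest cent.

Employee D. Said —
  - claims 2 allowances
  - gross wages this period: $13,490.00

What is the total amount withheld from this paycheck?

Wage Tax: taxable = $13,490.00 − 2×$1,088.00 = $11,314.00
  $632.04 + 9.14% × ($11,314.00 − $9,200.00) = $632.04 + 9.14% × $2,114.00 = $825.26
Medical Insurance Levy: 3.7% × $13,490.00 = $499.13
Total: $825.26 + $499.13 = $1,324.39

$1,324.39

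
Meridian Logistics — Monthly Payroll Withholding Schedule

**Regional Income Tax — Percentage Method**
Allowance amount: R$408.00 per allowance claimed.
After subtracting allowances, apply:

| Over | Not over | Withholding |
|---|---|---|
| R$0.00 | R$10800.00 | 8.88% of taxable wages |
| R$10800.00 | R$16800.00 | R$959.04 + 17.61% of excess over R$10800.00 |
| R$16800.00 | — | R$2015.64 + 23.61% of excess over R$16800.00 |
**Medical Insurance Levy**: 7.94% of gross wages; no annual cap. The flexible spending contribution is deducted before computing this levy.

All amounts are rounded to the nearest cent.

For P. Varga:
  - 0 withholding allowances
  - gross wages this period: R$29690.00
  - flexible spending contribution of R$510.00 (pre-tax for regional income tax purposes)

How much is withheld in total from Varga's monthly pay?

Regional Income Tax: taxable = R$29690.00 − R$510.00 = R$29180.00
  R$2015.64 + 23.61% × (R$29180.00 − R$16800.00) = R$2015.64 + 23.61% × R$12380.00 = R$4938.56
Medical Insurance Levy: 7.94% × R$29180.00 = R$2316.89
Total: R$4938.56 + R$2316.89 = R$7255.45

R$7255.45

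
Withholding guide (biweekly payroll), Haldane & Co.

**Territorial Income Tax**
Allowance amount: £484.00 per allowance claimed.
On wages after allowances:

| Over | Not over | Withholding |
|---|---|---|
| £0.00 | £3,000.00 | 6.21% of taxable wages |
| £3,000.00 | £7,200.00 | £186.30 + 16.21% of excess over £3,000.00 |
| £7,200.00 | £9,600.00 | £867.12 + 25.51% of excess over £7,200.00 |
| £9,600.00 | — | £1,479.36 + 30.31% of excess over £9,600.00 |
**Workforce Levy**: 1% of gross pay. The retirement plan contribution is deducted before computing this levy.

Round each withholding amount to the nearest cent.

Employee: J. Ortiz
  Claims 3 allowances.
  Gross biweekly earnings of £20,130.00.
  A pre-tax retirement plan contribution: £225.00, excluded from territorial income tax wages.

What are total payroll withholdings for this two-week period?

Territorial Income Tax: taxable = £20,130.00 − £225.00 − 3×£484.00 = £18,453.00
  £1,479.36 + 30.31% × (£18,453.00 − £9,600.00) = £1,479.36 + 30.31% × £8,853.00 = £4,162.70
Workforce Levy: 1% × £19,905.00 = £199.05
Total: £4,162.70 + £199.05 = £4,361.75

£4,361.75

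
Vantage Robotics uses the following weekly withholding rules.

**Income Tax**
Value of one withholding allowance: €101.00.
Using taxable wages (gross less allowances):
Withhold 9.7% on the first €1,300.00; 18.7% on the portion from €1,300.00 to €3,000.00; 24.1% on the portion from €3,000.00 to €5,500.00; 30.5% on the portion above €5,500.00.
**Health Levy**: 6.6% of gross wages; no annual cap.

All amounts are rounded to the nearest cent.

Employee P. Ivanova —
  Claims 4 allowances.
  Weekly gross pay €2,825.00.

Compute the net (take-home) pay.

€2,302.82

Income Tax: taxable = €2,825.00 − 4×€101.00 = €2,421.00
  €126.10 + 18.7% × (€2,421.00 − €1,300.00) = €126.10 + 18.7% × €1,121.00 = €335.73
Health Levy: 6.6% × €2,825.00 = €186.45
Total withheld: €335.73 + €186.45 = €522.18
Net pay: €2,825.00 − €522.18 = €2,302.82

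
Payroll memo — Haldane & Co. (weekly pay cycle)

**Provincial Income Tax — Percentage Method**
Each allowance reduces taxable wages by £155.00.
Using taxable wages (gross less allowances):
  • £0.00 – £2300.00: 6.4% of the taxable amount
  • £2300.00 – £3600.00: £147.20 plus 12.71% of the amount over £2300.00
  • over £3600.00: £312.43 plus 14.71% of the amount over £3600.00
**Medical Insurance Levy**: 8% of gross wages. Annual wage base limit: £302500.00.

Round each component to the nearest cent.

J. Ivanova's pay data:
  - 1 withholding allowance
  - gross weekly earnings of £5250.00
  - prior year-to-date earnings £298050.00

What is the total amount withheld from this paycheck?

£888.34

Provincial Income Tax: taxable = £5250.00 − 1×£155.00 = £5095.00
  £312.43 + 14.71% × (£5095.00 − £3600.00) = £312.43 + 14.71% × £1495.00 = £532.34
Medical Insurance Levy: cap £302500.00 − YTD £298050.00 = £4450.00 subject; 8% × £4450.00 = £356.00
Total: £532.34 + £356.00 = £888.34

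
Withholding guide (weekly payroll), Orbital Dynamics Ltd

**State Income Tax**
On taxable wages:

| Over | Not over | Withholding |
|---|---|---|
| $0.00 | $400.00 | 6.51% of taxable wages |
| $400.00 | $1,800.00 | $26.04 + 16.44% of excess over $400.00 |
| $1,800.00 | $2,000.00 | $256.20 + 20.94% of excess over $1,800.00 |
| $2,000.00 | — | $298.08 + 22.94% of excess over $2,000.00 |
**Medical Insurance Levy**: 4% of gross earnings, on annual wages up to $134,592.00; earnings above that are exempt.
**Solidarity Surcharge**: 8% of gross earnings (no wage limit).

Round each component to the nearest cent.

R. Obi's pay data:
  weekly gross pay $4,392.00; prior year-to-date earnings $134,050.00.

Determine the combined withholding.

State Income Tax: taxable = $4,392.00
  $298.08 + 22.94% × ($4,392.00 − $2,000.00) = $298.08 + 22.94% × $2,392.00 = $846.80
Medical Insurance Levy: cap $134,592.00 − YTD $134,050.00 = $542.00 subject; 4% × $542.00 = $21.68
Solidarity Surcharge: 8% × $4,392.00 = $351.36
Total: $846.80 + $21.68 + $351.36 = $1,219.84

$1,219.84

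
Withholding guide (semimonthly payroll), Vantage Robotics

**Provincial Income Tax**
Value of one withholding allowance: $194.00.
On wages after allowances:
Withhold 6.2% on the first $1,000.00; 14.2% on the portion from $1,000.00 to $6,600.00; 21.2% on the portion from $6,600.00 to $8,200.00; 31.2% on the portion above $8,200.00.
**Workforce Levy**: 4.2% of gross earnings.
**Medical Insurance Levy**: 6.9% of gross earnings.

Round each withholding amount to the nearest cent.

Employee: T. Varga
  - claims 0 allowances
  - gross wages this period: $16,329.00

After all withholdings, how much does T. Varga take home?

$10,783.83

Provincial Income Tax: taxable = $16,329.00
  $1,196.40 + 31.2% × ($16,329.00 − $8,200.00) = $1,196.40 + 31.2% × $8,129.00 = $3,732.65
Workforce Levy: 4.2% × $16,329.00 = $685.82
Medical Insurance Levy: 6.9% × $16,329.00 = $1,126.70
Total withheld: $3,732.65 + $685.82 + $1,126.70 = $5,545.17
Net pay: $16,329.00 − $5,545.17 = $10,783.83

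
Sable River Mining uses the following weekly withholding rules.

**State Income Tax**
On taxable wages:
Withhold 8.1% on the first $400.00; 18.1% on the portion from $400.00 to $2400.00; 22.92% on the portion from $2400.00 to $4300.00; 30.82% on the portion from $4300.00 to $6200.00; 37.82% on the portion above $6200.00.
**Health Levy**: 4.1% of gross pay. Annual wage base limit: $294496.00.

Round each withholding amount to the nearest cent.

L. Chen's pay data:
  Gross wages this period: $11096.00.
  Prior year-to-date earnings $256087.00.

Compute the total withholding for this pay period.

State Income Tax: taxable = $11096.00
  $1415.46 + 37.82% × ($11096.00 − $6200.00) = $1415.46 + 37.82% × $4896.00 = $3267.13
Health Levy: 4.1% × $11096.00 = $454.94
Total: $3267.13 + $454.94 = $3722.07

$3722.07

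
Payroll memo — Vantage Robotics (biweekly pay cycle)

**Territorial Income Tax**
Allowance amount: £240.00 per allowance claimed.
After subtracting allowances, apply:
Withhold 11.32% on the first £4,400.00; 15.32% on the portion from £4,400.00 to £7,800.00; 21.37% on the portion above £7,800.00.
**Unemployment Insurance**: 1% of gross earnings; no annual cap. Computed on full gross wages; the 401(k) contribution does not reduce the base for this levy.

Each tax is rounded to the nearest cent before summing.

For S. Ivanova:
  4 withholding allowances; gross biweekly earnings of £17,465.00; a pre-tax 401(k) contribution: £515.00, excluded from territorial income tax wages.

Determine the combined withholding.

Territorial Income Tax: taxable = £17,465.00 − £515.00 − 4×£240.00 = £15,990.00
  £1,018.96 + 21.37% × (£15,990.00 − £7,800.00) = £1,018.96 + 21.37% × £8,190.00 = £2,769.16
Unemployment Insurance: 1% × £17,465.00 = £174.65
Total: £2,769.16 + £174.65 = £2,943.81

£2,943.81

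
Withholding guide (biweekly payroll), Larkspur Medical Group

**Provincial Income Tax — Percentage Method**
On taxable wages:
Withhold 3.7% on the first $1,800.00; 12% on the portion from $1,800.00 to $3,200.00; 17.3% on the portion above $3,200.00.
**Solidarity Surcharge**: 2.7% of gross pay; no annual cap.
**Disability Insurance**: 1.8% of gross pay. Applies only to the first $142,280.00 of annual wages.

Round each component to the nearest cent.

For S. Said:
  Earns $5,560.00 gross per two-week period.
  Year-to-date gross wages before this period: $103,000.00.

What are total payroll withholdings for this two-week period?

$893.08

Provincial Income Tax: taxable = $5,560.00
  $234.60 + 17.3% × ($5,560.00 − $3,200.00) = $234.60 + 17.3% × $2,360.00 = $642.88
Solidarity Surcharge: 2.7% × $5,560.00 = $150.12
Disability Insurance: 1.8% × $5,560.00 = $100.08
Total: $642.88 + $150.12 + $100.08 = $893.08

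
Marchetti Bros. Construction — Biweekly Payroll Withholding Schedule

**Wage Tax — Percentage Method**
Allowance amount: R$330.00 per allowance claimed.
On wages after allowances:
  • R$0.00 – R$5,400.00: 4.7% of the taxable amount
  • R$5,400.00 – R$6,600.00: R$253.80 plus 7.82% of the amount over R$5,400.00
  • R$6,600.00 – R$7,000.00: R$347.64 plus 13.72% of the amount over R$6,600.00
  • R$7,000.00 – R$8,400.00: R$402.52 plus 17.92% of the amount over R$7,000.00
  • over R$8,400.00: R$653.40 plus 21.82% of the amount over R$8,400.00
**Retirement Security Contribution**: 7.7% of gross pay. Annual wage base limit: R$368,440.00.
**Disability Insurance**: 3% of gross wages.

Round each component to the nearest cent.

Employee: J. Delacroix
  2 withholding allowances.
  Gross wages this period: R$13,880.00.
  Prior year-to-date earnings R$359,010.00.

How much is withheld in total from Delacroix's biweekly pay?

R$2,847.63

Wage Tax: taxable = R$13,880.00 − 2×R$330.00 = R$13,220.00
  R$653.40 + 21.82% × (R$13,220.00 − R$8,400.00) = R$653.40 + 21.82% × R$4,820.00 = R$1,705.12
Retirement Security Contribution: cap R$368,440.00 − YTD R$359,010.00 = R$9,430.00 subject; 7.7% × R$9,430.00 = R$726.11
Disability Insurance: 3% × R$13,880.00 = R$416.40
Total: R$1,705.12 + R$726.11 + R$416.40 = R$2,847.63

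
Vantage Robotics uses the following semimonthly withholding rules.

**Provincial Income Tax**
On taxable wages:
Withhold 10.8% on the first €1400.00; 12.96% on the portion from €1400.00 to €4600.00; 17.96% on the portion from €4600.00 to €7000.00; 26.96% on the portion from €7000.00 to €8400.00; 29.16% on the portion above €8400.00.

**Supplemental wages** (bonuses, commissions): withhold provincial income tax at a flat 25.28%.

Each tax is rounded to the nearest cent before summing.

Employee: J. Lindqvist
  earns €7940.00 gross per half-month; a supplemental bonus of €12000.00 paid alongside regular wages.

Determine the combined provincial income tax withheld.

Provincial Income Tax: taxable = €7940.00
  €996.96 + 26.96% × (€7940.00 − €7000.00) = €996.96 + 26.96% × €940.00 = €1250.38
Supplemental (25.28% flat on bonus): 25.28% × €12000.00 = €3033.60
Total provincial income tax: €1250.38 + €3033.60 = €4283.98

€4283.98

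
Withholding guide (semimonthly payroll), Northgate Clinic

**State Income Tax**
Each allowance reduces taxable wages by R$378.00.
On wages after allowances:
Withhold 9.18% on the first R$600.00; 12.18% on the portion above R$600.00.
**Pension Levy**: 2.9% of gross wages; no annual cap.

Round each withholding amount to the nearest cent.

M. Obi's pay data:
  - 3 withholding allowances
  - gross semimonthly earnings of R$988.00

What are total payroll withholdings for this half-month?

State Income Tax: taxable = R$988.00 − 3×R$378.00 = R$-146.00
  Taxable ≤ 0 → R$0.00
Pension Levy: 2.9% × R$988.00 = R$28.65
Total: R$0.00 + R$28.65 = R$28.65

R$28.65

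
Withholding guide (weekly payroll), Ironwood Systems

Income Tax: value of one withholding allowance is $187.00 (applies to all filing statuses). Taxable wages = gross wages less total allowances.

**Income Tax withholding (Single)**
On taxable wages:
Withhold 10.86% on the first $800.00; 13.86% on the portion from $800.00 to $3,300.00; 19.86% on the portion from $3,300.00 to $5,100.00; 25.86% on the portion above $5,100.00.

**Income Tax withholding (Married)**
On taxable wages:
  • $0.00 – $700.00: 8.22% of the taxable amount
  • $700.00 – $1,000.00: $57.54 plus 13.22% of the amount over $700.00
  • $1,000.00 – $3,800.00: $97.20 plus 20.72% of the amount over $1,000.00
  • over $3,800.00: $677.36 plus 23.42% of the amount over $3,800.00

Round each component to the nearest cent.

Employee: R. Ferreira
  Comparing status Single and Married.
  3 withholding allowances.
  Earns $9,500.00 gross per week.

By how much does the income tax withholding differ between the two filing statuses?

Income Tax (Single): taxable = $9,500.00 − 3×$187.00 = $8,939.00
  $790.86 + 25.86% × ($8,939.00 − $5,100.00) = $790.86 + 25.86% × $3,839.00 = $1,783.63
Income Tax (Married): taxable = $9,500.00 − 3×$187.00 = $8,939.00
  $677.36 + 23.42% × ($8,939.00 − $3,800.00) = $677.36 + 23.42% × $5,139.00 = $1,880.91
Difference: |$1,783.63 − $1,880.91| = $97.28 (higher under Married)

$97.28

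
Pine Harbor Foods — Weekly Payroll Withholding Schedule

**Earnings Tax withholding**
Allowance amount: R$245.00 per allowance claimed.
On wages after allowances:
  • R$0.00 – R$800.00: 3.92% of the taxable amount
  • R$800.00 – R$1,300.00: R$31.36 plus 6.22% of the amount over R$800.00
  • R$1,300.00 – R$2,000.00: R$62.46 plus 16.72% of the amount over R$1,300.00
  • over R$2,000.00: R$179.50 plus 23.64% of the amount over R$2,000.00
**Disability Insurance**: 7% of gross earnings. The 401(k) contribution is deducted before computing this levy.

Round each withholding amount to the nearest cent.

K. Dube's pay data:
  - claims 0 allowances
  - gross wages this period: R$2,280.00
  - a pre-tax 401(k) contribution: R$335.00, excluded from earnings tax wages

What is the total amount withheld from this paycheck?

R$306.45

Earnings Tax: taxable = R$2,280.00 − R$335.00 = R$1,945.00
  R$62.46 + 16.72% × (R$1,945.00 − R$1,300.00) = R$62.46 + 16.72% × R$645.00 = R$170.30
Disability Insurance: 7% × R$1,945.00 = R$136.15
Total: R$170.30 + R$136.15 = R$306.45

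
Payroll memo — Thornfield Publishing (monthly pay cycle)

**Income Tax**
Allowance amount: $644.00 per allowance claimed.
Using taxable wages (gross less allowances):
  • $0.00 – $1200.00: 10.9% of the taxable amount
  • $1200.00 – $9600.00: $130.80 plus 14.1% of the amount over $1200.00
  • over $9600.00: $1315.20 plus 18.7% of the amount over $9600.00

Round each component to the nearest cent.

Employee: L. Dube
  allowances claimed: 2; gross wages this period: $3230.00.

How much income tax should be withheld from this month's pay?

$235.42

Income Tax: taxable = $3230.00 − 2×$644.00 = $1942.00
  $130.80 + 14.1% × ($1942.00 − $1200.00) = $130.80 + 14.1% × $742.00 = $235.42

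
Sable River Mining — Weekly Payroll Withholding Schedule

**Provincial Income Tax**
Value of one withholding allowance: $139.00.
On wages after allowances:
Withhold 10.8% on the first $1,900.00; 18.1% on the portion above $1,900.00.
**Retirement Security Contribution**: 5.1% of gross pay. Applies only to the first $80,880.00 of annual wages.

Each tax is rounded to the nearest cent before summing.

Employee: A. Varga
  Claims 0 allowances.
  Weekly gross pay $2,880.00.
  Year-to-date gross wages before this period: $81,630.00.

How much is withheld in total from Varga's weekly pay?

Provincial Income Tax: taxable = $2,880.00
  $205.20 + 18.1% × ($2,880.00 − $1,900.00) = $205.20 + 18.1% × $980.00 = $382.58
Retirement Security Contribution: YTD $81,630.00 ≥ cap $80,880.00 → $0.00
Total: $382.58 + $0.00 = $382.58

$382.58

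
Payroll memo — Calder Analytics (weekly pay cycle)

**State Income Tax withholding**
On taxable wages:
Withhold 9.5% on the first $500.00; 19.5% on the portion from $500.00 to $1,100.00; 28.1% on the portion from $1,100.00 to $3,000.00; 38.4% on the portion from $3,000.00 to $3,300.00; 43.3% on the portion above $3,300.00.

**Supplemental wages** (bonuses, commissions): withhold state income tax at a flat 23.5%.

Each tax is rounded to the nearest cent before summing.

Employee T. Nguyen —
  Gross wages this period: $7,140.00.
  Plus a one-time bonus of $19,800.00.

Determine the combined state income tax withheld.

State Income Tax: taxable = $7,140.00
  $813.60 + 43.3% × ($7,140.00 − $3,300.00) = $813.60 + 43.3% × $3,840.00 = $2,476.32
Supplemental (23.5% flat on bonus): 23.5% × $19,800.00 = $4,653.00
Total state income tax: $2,476.32 + $4,653.00 = $7,129.32

$7,129.32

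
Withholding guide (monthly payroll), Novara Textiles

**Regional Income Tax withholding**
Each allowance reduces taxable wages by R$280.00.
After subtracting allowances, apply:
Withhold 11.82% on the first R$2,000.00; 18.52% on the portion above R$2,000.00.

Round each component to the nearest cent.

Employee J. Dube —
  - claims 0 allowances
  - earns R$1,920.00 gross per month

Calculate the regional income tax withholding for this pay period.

Regional Income Tax: taxable = R$1,920.00
  11.82% × R$1,920.00 = R$226.94

R$226.94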